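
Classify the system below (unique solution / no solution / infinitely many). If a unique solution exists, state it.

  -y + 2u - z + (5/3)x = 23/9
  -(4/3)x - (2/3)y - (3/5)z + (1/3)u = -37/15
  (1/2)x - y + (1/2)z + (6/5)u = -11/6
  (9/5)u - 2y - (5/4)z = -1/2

Row-reduce the augmented matrix:
R1 ← R1 / (5/3).
R2 ← R2 + 4/3·R1.
R3 ← R3 − 1/2·R1.
R2 ← R2 / (-22/15).
R1 ← R1 + 3/5·R2.
R3 ← R3 + 7/10·R2.
R4 ← R4 + 2·R2.
R3 ← R3 / (323/220).
R1 ← R1 + 3/110·R3.
R2 ← R2 − 21/22·R3.
R4 ← R4 − 29/44·R3.
R4 ← R4 / (-4467/6460).
R1 ← R1 − 651/1615·R4.
R2 ← R2 + 358/323·R4.
R3 ← R3 + 71/323·R4.
Reading off the reduced rows gives x = 7/3, y = 0, z = -2, u = -5/3.

x = 7/3, y = 0, z = -2, u = -5/3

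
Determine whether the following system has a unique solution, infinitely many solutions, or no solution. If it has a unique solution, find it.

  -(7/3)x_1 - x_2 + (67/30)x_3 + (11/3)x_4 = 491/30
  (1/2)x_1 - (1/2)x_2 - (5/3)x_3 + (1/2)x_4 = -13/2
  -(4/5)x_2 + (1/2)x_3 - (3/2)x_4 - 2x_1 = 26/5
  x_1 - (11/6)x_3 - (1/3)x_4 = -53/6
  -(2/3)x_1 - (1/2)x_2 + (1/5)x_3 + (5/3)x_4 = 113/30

Row-reduce the augmented matrix:
R1 ← R1 / (-7/3).
R2 ← R2 − 1/2·R1.
R3 ← R3 + 2·R1.
R4 ← R4 − 1·R1.
R5 ← R5 + 2/3·R1.
R2 ← R2 / (-5/7).
R1 ← R1 − 3/7·R2.
R3 ← R3 − 2/35·R2.
R4 ← R4 + 3/7·R2.
R5 ← R5 + 3/14·R2.
R3 ← R3 / (-566/375).
R1 ← R1 + 167/100·R3.
R2 ← R2 − 499/300·R3.
R4 ← R4 + 49/300·R3.
R5 ← R5 + 49/600·R3.
R4 ← R4 / (13013/13584).
R1 ← R1 − 19123/4528·R4.
R2 ← R2 + 30805/4528·R4.
R3 ← R3 − 3405/1132·R4.
R5 ← R5 − 13013/27168·R4.
R5 reduces to 0 = 0, so the extra equation is consistent.
Reading off the reduced rows gives x_1 = -3, x_2 = 1, x_3 = 3, x_4 = 1.

x_1 = -3, x_2 = 1, x_3 = 3, x_4 = 1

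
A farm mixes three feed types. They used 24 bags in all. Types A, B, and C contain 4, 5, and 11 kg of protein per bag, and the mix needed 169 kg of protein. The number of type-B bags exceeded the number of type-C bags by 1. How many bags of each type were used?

type-A bags: 5, type-B bags: 10, type-C bags: 9

Let a = type-A bags, b = type-B bags, c = type-C bags.
  a + b + c = 24
  5b + 4a + 11c = 169
  -c + b = 1
Row-reduce the augmented matrix:
R2 ← R2 − 4·R1.
R1 ← R1 − 1·R2.
R3 ← R3 − 1·R2.
R3 ← R3 / (-8).
R1 ← R1 + 6·R3.
R2 ← R2 − 7·R3.
Reading off the reduced rows gives a = 5, b = 10, c = 9.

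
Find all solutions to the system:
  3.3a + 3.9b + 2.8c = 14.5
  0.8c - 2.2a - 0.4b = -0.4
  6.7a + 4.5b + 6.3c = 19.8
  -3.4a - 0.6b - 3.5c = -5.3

a = 0, b = 3, c = 1

Row-reduce the augmented matrix:
R1 ← R1 / (33/10).
R2 ← R2 + 11/5·R1.
R3 ← R3 − 67/10·R1.
R4 ← R4 + 17/5·R1.
R2 ← R2 / (11/5).
R1 ← R1 − 13/11·R2.
R3 ← R3 + 188/55·R2.
R4 ← R4 − 188/55·R2.
R3 ← R3 / (17273/3630).
R1 ← R1 + 212/363·R3.
R2 ← R2 − 40/33·R3.
R4 ← R4 + 17273/3630·R3.
R4 reduces to 0 = 0, so the extra equation is consistent.
Reading off the reduced rows gives a = 0, b = 3, c = 1.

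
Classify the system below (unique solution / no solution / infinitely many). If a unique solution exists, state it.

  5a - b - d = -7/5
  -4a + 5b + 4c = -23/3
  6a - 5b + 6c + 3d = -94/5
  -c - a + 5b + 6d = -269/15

Row-reduce the augmented matrix:
R1 ← R1 / (5).
R2 ← R2 + 4·R1.
R3 ← R3 − 6·R1.
R4 ← R4 + 1·R1.
R2 ← R2 / (21/5).
R1 ← R1 + 1/5·R2.
R3 ← R3 + 19/5·R2.
R4 ← R4 − 24/5·R2.
R3 ← R3 / (202/21).
R1 ← R1 − 4/21·R3.
R2 ← R2 − 20/21·R3.
R4 ← R4 + 39/7·R3.
R4 ← R4 / (1763/202).
R1 ← R1 + 31/101·R4.
R2 ← R2 + 54/101·R4.
R3 ← R3 − 73/202·R4.
Reading off the reduced rows gives a = -1, b = -1, c = -5/3, d = -13/5.

a = -1, b = -1, c = -5/3, d = -13/5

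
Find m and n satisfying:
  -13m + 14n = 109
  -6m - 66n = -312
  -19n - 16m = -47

Row-reduce the augmented matrix:
R1 ← R1 / (-13).
R2 ← R2 + 6·R1.
R3 ← R3 + 16·R1.
R2 ← R2 / (-942/13).
R1 ← R1 + 14/13·R2.
R3 ← R3 + 471/13·R2.
R3 reduces to 0 = 0, so the extra equation is consistent.
Reading off the reduced rows gives m = -3, n = 5.

m = -3, n = 5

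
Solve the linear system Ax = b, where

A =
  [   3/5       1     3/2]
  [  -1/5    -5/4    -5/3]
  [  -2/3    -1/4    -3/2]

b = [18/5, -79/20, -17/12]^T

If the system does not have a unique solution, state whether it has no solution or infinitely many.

x_1 = 1, x_2 = 3, x_3 = 0

Row-reduce the augmented matrix:
R1 ← R1 / (3/5).
R2 ← R2 + 1/5·R1.
R3 ← R3 + 2/3·R1.
R2 ← R2 / (-11/12).
R1 ← R1 − 5/3·R2.
R3 ← R3 − 31/36·R2.
R3 ← R3 / (-92/99).
R1 ← R1 − 25/66·R3.
R2 ← R2 − 14/11·R3.
Reading off the reduced rows gives x_1 = 1, x_2 = 3, x_3 = 0.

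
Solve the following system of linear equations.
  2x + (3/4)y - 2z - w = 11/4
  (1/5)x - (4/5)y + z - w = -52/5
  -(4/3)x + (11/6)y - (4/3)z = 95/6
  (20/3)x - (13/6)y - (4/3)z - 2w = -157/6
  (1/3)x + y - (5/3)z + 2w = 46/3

Row-reduce the augmented matrix:
R1 ← R1 / (2).
R2 ← R2 − 1/5·R1.
R3 ← R3 + 4/3·R1.
R4 ← R4 − 20/3·R1.
R5 ← R5 − 1/3·R1.
R2 ← R2 / (-7/8).
R1 ← R1 − 3/8·R2.
R3 ← R3 − 7/3·R2.
R4 ← R4 + 14/3·R2.
R5 ← R5 − 7/8·R2.
R3 ← R3 / (8/15).
R1 ← R1 + 17/35·R3.
R2 ← R2 + 48/35·R3.
R4 ← R4 + 16/15·R3.
R5 ← R5 + 2/15·R3.
Swap R4 and R5.
R4 ← R4 / (1/2).
R1 ← R1 + 103/28·R4.
R2 ← R2 + 48/7·R4.
R3 ← R3 + 23/4·R4.
R5 reduces to 0 = 0, so the extra equation is consistent.
Reading off the reduced rows gives x = -2, y = 5, z = -3, w = 3.

x = -2, y = 5, z = -3, w = 3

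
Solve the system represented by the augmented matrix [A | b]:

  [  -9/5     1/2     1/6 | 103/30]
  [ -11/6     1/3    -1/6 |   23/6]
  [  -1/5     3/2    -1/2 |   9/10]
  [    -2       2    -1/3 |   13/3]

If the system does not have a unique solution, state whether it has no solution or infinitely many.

Row-reduce the augmented matrix:
R1 ← R1 / (-9/5).
R2 ← R2 + 11/6·R1.
R3 ← R3 + 1/5·R1.
R4 ← R4 + 2·R1.
R2 ← R2 / (-19/108).
R1 ← R1 + 5/18·R2.
R3 ← R3 − 13/9·R2.
R4 ← R4 − 13/9·R2.
R3 ← R3 / (-187/57).
R1 ← R1 − 25/57·R3.
R2 ← R2 − 109/57·R3.
R4 ← R4 + 187/57·R3.
R4 reduces to 0 = 0, so the extra equation is consistent.
Reading off the reduced rows gives x_1 = -2, x_2 = 0, x_3 = -1.

x_1 = -2, x_2 = 0, x_3 = -1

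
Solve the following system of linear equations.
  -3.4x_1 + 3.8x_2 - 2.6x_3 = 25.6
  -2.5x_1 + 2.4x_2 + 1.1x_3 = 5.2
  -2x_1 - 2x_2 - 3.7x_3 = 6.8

Row-reduce the augmented matrix:
R1 ← R1 / (-17/5).
R2 ← R2 + 5/2·R1.
R3 ← R3 + 2·R1.
R2 ← R2 / (-67/170).
R1 ← R1 + 19/17·R2.
R3 ← R3 + 72/17·R2.
R3 ← R3 / (-23139/670).
R1 ← R1 + 521/67·R3.
R2 ← R2 + 512/67·R3.
Reading off the reduced rows gives x_1 = 0, x_2 = 4, x_3 = -4.

x_1 = 0, x_2 = 4, x_3 = -4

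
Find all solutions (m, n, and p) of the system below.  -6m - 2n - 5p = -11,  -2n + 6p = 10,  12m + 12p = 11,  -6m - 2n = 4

no solution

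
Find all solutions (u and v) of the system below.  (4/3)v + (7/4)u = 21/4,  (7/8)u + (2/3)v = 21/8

infinitely many solutions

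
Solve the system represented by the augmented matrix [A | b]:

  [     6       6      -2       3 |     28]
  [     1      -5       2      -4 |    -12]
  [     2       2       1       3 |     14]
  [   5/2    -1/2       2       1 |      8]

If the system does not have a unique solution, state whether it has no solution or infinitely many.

infinitely many solutions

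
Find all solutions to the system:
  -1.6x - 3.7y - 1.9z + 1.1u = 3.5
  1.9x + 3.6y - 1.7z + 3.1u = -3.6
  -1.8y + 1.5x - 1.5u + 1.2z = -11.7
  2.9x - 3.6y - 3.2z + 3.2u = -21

x = -6, y = 1, z = 3, u = 3

Row-reduce the augmented matrix:
R1 ← R1 / (-8/5).
R2 ← R2 − 19/10·R1.
R3 ← R3 − 3/2·R1.
R4 ← R4 − 29/10·R1.
R2 ← R2 / (-127/160).
R1 ← R1 − 37/16·R2.
R3 ← R3 + 843/160·R2.
R4 ← R4 + 1649/160·R2.
R3 ← R3 / (32613/1270).
R1 ← R1 + 1313/127·R3.
R2 ← R2 − 633/127·R3.
R4 ← R4 − 56801/1270·R3.
R4 ← R4 / (-28459/108710).
R1 ← R1 − 2019/10871·R4.
R2 ← R2 − 2355/10871·R4.
R3 ← R3 + 12580/10871·R4.
Reading off the reduced rows gives x = -6, y = 1, z = 3, u = 3.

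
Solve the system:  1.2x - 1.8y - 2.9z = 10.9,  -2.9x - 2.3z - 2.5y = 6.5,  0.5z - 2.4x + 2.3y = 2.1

Row-reduce the augmented matrix:
R1 ← R1 / (6/5).
R2 ← R2 + 29/10·R1.
R3 ← R3 + 12/5·R1.
R2 ← R2 / (-137/20).
R1 ← R1 + 3/2·R2.
R3 ← R3 + 13/10·R2.
R3 ← R3 / (-5809/1644).
R1 ← R1 + 311/822·R3.
R2 ← R2 − 1117/822·R3.
Reading off the reduced rows gives x = 0, y = 2, z = -5.

x = 0, y = 2, z = -5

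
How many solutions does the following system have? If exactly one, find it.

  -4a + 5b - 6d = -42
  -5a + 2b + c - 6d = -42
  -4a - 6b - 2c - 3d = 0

infinitely many solutions

Row-reduce:
R1 ← R1 / (-4).
R2 ← R2 + 5·R1.
R3 ← R3 + 4·R1.
R2 ← R2 / (-17/4).
R1 ← R1 + 5/4·R2.
R3 ← R3 + 11·R2.
R3 ← R3 / (-78/17).
R1 ← R1 + 5/17·R3.
R2 ← R2 + 4/17·R3.
Rank is 3 with 4 unknowns, leaving d free.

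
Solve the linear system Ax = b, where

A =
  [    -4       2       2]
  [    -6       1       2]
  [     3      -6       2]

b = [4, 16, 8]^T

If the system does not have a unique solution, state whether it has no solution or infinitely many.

x_1 = -4, x_2 = -4, x_3 = -2

Row-reduce the augmented matrix:
R1 ← R1 / (-4).
R2 ← R2 + 6·R1.
R3 ← R3 − 3·R1.
R2 ← R2 / (-2).
R1 ← R1 + 1/2·R2.
R3 ← R3 + 9/2·R2.
R3 ← R3 / (23/4).
R1 ← R1 + 1/4·R3.
R2 ← R2 − 1/2·R3.
Reading off the reduced rows gives x_1 = -4, x_2 = -4, x_3 = -2.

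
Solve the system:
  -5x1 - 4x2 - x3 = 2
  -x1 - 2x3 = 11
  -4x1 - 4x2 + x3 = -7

no solution

Row-reduce:
R1 ← R1 / (-5).
R2 ← R2 + 1·R1.
R3 ← R3 + 4·R1.
R2 ← R2 / (4/5).
R1 ← R1 − 4/5·R2.
R3 ← R3 + 4/5·R2.
Row 3 reduces to 0 = 2, a contradiction. The system is inconsistent.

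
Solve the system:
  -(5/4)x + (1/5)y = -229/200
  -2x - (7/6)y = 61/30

Row-reduce the augmented matrix:
R1 ← R1 / (-5/4).
R2 ← R2 + 2·R1.
R2 ← R2 / (-223/150).
R1 ← R1 + 4/25·R2.
Reading off the reduced rows gives x = 1/2, y = -13/5.

x = 1/2, y = -13/5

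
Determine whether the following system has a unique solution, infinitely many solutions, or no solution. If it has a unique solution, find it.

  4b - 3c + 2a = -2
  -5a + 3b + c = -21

Row-reduce:
R1 ← R1 / (2).
R2 ← R2 + 5·R1.
R2 ← R2 / (13).
R1 ← R1 − 2·R2.
Rank is 2 with 3 unknowns, leaving c free.

infinitely many solutions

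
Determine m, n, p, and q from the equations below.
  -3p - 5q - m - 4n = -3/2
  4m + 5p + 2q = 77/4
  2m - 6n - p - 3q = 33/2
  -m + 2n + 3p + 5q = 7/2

m = 2, n = -3, p = 7/4, q = 5/4

Row-reduce the augmented matrix:
R1 ← R1 / (-1).
R2 ← R2 − 4·R1.
R3 ← R3 − 2·R1.
R4 ← R4 + 1·R1.
R2 ← R2 / (-16).
R1 ← R1 − 4·R2.
R3 ← R3 + 14·R2.
R4 ← R4 − 6·R2.
R3 ← R3 / (-7/8).
R1 ← R1 − 5/4·R3.
R2 ← R2 − 7/16·R3.
R4 ← R4 − 27/8·R3.
R4 ← R4 / (97/7).
R1 ← R1 − 31/7·R4.
R2 ← R2 − 5/2·R4.
R3 ← R3 + 22/7·R4.
Reading off the reduced rows gives m = 2, n = -3, p = 7/4, q = 5/4.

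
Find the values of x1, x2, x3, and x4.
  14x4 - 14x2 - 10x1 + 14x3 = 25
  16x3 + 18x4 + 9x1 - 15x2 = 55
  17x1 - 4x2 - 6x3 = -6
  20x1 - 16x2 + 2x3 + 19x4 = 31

x1 = 1, x2 = 2, x3 = 5/2, x4 = 2

Row-reduce the augmented matrix:
R1 ← R1 / (-10).
R2 ← R2 − 9·R1.
R3 ← R3 − 17·R1.
R4 ← R4 − 20·R1.
R2 ← R2 / (-138/5).
R1 ← R1 − 7/5·R2.
R3 ← R3 + 139/5·R2.
R4 ← R4 + 44·R2.
R3 ← R3 / (-1519/138).
R1 ← R1 − 7/138·R3.
R2 ← R2 + 143/138·R3.
R4 ← R4 + 1076/69·R3.
R4 ← R4 / (12403/1519).
R1 ← R1 − 26/217·R4.
R2 ← R2 + 680/1519·R4.
R3 ← R3 − 969/1519·R4.
Reading off the reduced rows gives x1 = 1, x2 = 2, x3 = 5/2, x4 = 2.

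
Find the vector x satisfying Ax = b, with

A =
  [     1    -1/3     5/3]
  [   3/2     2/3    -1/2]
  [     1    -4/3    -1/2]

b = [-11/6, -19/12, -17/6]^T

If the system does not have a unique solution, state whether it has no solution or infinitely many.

x_1 = -3/2, x_2 = 1, x_3 = 0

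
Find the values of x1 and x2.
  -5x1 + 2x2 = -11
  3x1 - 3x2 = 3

Row-reduce the augmented matrix:
R1 ← R1 / (-5).
R2 ← R2 − 3·R1.
R2 ← R2 / (-9/5).
R1 ← R1 + 2/5·R2.
Reading off the reduced rows gives x1 = 3, x2 = 2.

x1 = 3, x2 = 2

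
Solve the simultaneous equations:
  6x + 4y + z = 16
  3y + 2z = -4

Row-reduce:
R1 ← R1 / (6).
R2 ← R2 / (3).
R1 ← R1 − 2/3·R2.
Rank is 2 with 3 unknowns, leaving z free.

infinitely many solutions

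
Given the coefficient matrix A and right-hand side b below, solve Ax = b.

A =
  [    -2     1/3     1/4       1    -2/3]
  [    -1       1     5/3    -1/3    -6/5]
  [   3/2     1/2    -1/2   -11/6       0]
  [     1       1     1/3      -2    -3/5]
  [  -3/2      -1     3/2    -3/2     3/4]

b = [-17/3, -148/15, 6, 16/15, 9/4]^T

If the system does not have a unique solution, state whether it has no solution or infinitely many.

Row-reduce:
R1 ← R1 / (-2).
R2 ← R2 + 1·R1.
R3 ← R3 − 3/2·R1.
R4 ← R4 − 1·R1.
R5 ← R5 + 3/2·R1.
R2 ← R2 / (5/6).
R1 ← R1 + 1/6·R2.
R3 ← R3 − 3/4·R2.
R4 ← R4 − 7/6·R2.
R5 ← R5 + 5/4·R2.
R3 ← R3 / (-17/10).
R1 ← R1 − 11/60·R3.
R2 ← R2 − 37/20·R3.
R4 ← R4 + 17/10·R3.
R5 ← R5 − 29/8·R3.
Swap R4 and R5.
R4 ← R4 / (-859/204).
R1 ← R1 + 215/306·R4.
R2 ← R2 + 139/102·R4.
R3 ← R3 − 10/51·R4.
Rank is 4 with 5 unknowns, leaving x_5 free.

infinitely many solutions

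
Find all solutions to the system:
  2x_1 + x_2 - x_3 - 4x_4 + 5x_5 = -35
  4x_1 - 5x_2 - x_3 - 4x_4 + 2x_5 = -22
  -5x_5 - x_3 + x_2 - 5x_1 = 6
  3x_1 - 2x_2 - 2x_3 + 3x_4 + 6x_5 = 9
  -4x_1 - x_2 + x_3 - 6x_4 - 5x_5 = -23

Row-reduce the augmented matrix:
R1 ← R1 / (2).
R2 ← R2 − 4·R1.
R3 ← R3 + 5·R1.
R4 ← R4 − 3·R1.
R5 ← R5 + 4·R1.
R2 ← R2 / (-7).
R1 ← R1 − 1/2·R2.
R3 ← R3 − 7/2·R2.
R4 ← R4 + 7/2·R2.
R5 ← R5 − 1·R2.
R3 ← R3 / (-3).
R1 ← R1 + 3/7·R3.
R2 ← R2 + 1/7·R3.
R4 ← R4 + 1·R3.
R5 ← R5 + 6/7·R3.
R4 ← R4 / (29/3).
R1 ← R1 + 4/7·R4.
R2 ← R2 + 4/21·R4.
R3 ← R3 − 8/3·R4.
R5 ← R5 + 78/7·R4.
R5 ← R5 / (892/203).
R1 ← R1 − 306/203·R5.
R2 ← R2 − 407/406·R5.
R3 ← R3 + 89/58·R5.
R4 ← R4 − 4/29·R5.
Reading off the reduced rows gives x_1 = -1, x_2 = -2, x_3 = 2, x_4 = 6, x_5 = -1.

x_1 = -1, x_2 = -2, x_3 = 2, x_4 = 6, x_5 = -1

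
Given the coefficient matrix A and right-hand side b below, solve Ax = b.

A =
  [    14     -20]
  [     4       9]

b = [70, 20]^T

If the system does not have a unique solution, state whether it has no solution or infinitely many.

x_1 = 5, x_2 = 0

Row-reduce the augmented matrix:
R1 ← R1 / (14).
R2 ← R2 − 4·R1.
R2 ← R2 / (103/7).
R1 ← R1 + 10/7·R2.
Reading off the reduced rows gives x_1 = 5, x_2 = 0.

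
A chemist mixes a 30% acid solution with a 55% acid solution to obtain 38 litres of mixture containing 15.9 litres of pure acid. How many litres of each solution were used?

litres of solution A: 20, litres of solution B: 18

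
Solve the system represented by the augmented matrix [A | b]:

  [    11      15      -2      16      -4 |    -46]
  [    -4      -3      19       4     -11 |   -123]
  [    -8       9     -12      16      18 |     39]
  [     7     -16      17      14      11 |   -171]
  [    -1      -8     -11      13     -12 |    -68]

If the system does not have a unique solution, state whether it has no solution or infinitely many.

Row-reduce the augmented matrix:
R1 ← R1 / (11).
R2 ← R2 + 4·R1.
R3 ← R3 + 8·R1.
R4 ← R4 − 7·R1.
R5 ← R5 + 1·R1.
R2 ← R2 / (27/11).
R1 ← R1 − 15/11·R2.
R3 ← R3 − 219/11·R2.
R4 ← R4 + 281/11·R2.
R5 ← R5 + 73/11·R2.
R3 ← R3 / (-485/3).
R1 ← R1 + 31/3·R3.
R2 ← R2 − 67/9·R3.
R4 ← R4 − 1876/9·R3.
R5 ← R5 − 344/9·R3.
R4 ← R4 / (56678/1455).
R1 ← R1 + 328/485·R4.
R2 ← R2 − 2336/1455·R4.
R3 ← R3 − 156/485·R4.
R5 ← R5 − 41767/1455·R4.
R5 ← R5 / (-1229074/28339).
R1 ← R1 + 23980/85017·R5.
R2 ← R2 + 31558/28339·R5.
R3 ← R3 + 84671/85017·R5.
R4 ← R4 − 73405/85017·R5.
Reading off the reduced rows gives x_1 = -1, x_2 = 3, x_3 = -4, x_4 = -5, x_5 = 2.

x_1 = -1, x_2 = 3, x_3 = -4, x_4 = -5, x_5 = 2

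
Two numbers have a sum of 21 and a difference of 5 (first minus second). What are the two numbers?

first number: 13, second number: 8

Let x = first number, y = second number.
  x + y = 21
  x - y = 5
Row-reduce the augmented matrix:
R2 ← R2 − 1·R1.
R2 ← R2 / (-2).
R1 ← R1 − 1·R2.
Reading off the reduced rows gives x = 13, y = 8.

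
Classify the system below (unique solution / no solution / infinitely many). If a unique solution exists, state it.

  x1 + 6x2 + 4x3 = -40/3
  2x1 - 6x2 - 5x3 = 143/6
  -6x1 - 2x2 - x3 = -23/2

Row-reduce the augmented matrix:
R2 ← R2 − 2·R1.
R3 ← R3 + 6·R1.
R2 ← R2 / (-18).
R1 ← R1 − 6·R2.
R3 ← R3 − 34·R2.
R3 ← R3 / (-14/9).
R1 ← R1 + 1/3·R3.
R2 ← R2 − 13/18·R3.
Reading off the reduced rows gives x1 = 8/3, x2 = -1, x3 = -5/2.

x1 = 8/3, x2 = -1, x3 = -5/2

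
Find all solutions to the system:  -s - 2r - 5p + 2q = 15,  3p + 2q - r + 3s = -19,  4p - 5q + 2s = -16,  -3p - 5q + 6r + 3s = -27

p = -1, q = 0, r = -2, s = -6

Row-reduce the augmented matrix:
R1 ← R1 / (-5).
R2 ← R2 − 3·R1.
R3 ← R3 − 4·R1.
R4 ← R4 + 3·R1.
R2 ← R2 / (16/5).
R1 ← R1 + 2/5·R2.
R3 ← R3 + 17/5·R2.
R4 ← R4 + 31/5·R2.
R3 ← R3 / (-63/16).
R1 ← R1 − 1/8·R3.
R2 ← R2 + 11/16·R3.
R4 ← R4 − 47/16·R3.
R4 ← R4 / (232/21).
R1 ← R1 − 13/21·R4.
R2 ← R2 − 2/21·R4.
R3 ← R3 + 20/21·R4.
Reading off the reduced rows gives p = -1, q = 0, r = -2, s = -6.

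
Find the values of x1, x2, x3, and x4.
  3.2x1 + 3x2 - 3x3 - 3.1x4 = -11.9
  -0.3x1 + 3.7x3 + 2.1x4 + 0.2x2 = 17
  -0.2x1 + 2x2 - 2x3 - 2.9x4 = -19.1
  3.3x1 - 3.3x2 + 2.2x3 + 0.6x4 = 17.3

x1 = 3, x2 = 0, x3 = 2, x4 = 5

Row-reduce the augmented matrix:
R1 ← R1 / (16/5).
R2 ← R2 + 3/10·R1.
R3 ← R3 + 1/5·R1.
R4 ← R4 − 33/10·R1.
R2 ← R2 / (77/160).
R1 ← R1 − 15/16·R2.
R3 ← R3 − 35/16·R2.
R4 ← R4 + 1023/160·R2.
R3 ← R3 / (-195/11).
R1 ← R1 + 585/77·R3.
R2 ← R2 − 547/77·R3.
R4 ← R4 − 355/7·R3.
R4 ← R4 / (-8269/1820).
R1 ← R1 − 5/14·R4.
R2 ← R2 + 353/455·R4.
R3 ← R3 − 83/130·R4.
Reading off the reduced rows gives x1 = 3, x2 = 0, x3 = 2, x4 = 5.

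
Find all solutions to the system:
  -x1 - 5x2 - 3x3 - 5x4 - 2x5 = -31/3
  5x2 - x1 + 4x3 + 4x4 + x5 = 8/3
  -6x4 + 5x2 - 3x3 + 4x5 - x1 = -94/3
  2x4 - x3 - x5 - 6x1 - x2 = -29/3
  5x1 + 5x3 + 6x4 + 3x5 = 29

x1 = 3, x2 = -1, x3 = 0, x4 = 3, x5 = -4/3

Row-reduce the augmented matrix:
R1 ← R1 / (-1).
R2 ← R2 + 1·R1.
R3 ← R3 + 1·R1.
R4 ← R4 + 6·R1.
R5 ← R5 − 5·R1.
R2 ← R2 / (10).
R1 ← R1 − 5·R2.
R3 ← R3 − 10·R2.
R4 ← R4 − 29·R2.
R5 ← R5 + 25·R2.
R3 ← R3 / (-7).
R1 ← R1 + 1/2·R3.
R2 ← R2 − 7/10·R3.
R4 ← R4 + 33/10·R3.
R5 ← R5 − 15/2·R3.
R4 ← R4 / (743/70).
R1 ← R1 − 17/14·R4.
R2 ← R2 + 1/10·R4.
R3 ← R3 − 10/7·R4.
R5 ← R5 + 101/14·R4.
R5 ← R5 / (3207/743).
R1 ← R1 − 137/743·R5.
R2 ← R2 − 452/743·R5.
R3 ← R3 + 407/743·R5.
R4 ← R4 − 62/743·R5.
Reading off the reduced rows gives x1 = 3, x2 = -1, x3 = 0, x4 = 3, x5 = -4/3.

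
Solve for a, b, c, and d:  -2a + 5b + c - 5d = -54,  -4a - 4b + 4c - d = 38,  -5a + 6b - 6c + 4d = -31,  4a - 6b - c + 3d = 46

Row-reduce the augmented matrix:
R1 ← R1 / (-2).
R2 ← R2 + 4·R1.
R3 ← R3 + 5·R1.
R4 ← R4 − 4·R1.
R2 ← R2 / (-14).
R1 ← R1 + 5/2·R2.
R3 ← R3 + 13/2·R2.
R4 ← R4 − 4·R2.
R3 ← R3 / (-66/7).
R1 ← R1 + 6/7·R3.
R2 ← R2 + 1/7·R3.
R4 ← R4 − 11/7·R3.
R4 ← R4 / (-19/8).
R1 ← R1 + 5/22·R4.
R2 ← R2 + 73/88·R4.
R3 ← R3 + 115/88·R4.
Reading off the reduced rows gives a = -1, b = -6, c = 4, d = 6.

a = -1, b = -6, c = 4, d = 6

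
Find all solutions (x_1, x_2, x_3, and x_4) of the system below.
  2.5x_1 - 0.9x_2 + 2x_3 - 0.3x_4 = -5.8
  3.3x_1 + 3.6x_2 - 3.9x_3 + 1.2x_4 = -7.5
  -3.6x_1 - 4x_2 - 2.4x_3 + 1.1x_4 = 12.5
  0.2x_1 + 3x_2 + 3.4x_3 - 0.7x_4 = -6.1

Row-reduce the augmented matrix:
R1 ← R1 / (5/2).
R2 ← R2 − 33/10·R1.
R3 ← R3 + 18/5·R1.
R4 ← R4 − 1/5·R1.
R2 ← R2 / (1197/250).
R1 ← R1 + 9/25·R2.
R3 ← R3 + 662/125·R2.
R4 ← R4 − 384/125·R2.
R3 ← R3 / (-13474/1995).
R1 ← R1 − 41/133·R3.
R2 ← R2 + 545/399·R3.
R4 ← R4 − 989/133·R3.
R4 ← R4 / (131927/134740).
R1 ← R1 − 2993/26948·R4.
R2 ← R2 + 4279/26948·R4.
R3 ← R3 + 9709/26948·R4.
Reading off the reduced rows gives x_1 = -2, x_2 = -1, x_3 = -1, x_4 = -1.

x_1 = -2, x_2 = -1, x_3 = -1, x_4 = -1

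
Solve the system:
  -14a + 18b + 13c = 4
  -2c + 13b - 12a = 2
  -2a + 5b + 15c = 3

Row-reduce:
R1 ← R1 / (-14).
R2 ← R2 + 12·R1.
R3 ← R3 + 2·R1.
R2 ← R2 / (-17/7).
R1 ← R1 + 9/7·R2.
R3 ← R3 − 17/7·R2.
Row 3 reduces to 0 = 1, a contradiction. The system is inconsistent.

no solution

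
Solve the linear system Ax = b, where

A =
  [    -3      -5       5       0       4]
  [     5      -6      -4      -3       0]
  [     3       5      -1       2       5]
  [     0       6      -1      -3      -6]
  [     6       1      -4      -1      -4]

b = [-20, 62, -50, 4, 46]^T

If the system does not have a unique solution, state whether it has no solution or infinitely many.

Row-reduce the augmented matrix:
R1 ← R1 / (-3).
R2 ← R2 − 5·R1.
R3 ← R3 − 3·R1.
R5 ← R5 − 6·R1.
R2 ← R2 / (-43/3).
R1 ← R1 − 5/3·R2.
R4 ← R4 − 6·R2.
R5 ← R5 + 9·R2.
R3 ← R3 / (4).
R1 ← R1 + 50/43·R3.
R2 ← R2 + 13/43·R3.
R4 ← R4 − 35/43·R3.
R5 ← R5 − 141/43·R3.
R4 ← R4 / (-401/86).
R1 ← R1 − 10/43·R4.
R2 ← R2 − 31/86·R4.
R3 ← R3 − 1/2·R4.
R5 ← R5 + 65/86·R4.
R5 ← R5 / (-5411/802).
R1 ← R1 − 1449/802·R5.
R2 ← R2 + 70/401·R5.
R3 ← R3 − 1371/802·R5.
R4 ← R4 − 867/802·R5.
Reading off the reduced rows gives x_1 = 2, x_2 = -6, x_3 = -4, x_4 = 0, x_5 = -6.

x_1 = 2, x_2 = -6, x_3 = -4, x_4 = 0, x_5 = -6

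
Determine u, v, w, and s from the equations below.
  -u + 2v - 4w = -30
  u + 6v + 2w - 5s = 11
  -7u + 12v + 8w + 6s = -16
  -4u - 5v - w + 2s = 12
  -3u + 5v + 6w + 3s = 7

u = -2, v = -4, w = 6, s = -5

Row-reduce the augmented matrix:
R1 ← R1 / (-1).
R2 ← R2 − 1·R1.
R3 ← R3 + 7·R1.
R4 ← R4 + 4·R1.
R5 ← R5 + 3·R1.
R2 ← R2 / (8).
R1 ← R1 + 2·R2.
R3 ← R3 + 2·R2.
R4 ← R4 + 13·R2.
R5 ← R5 + 1·R2.
R3 ← R3 / (71/2).
R1 ← R1 − 7/2·R3.
R2 ← R2 + 1/4·R3.
R4 ← R4 − 47/4·R3.
R5 ← R5 − 71/4·R3.
R4 ← R4 / (-1093/142).
R1 ← R1 + 122/71·R4.
R2 ← R2 + 42/71·R4.
R3 ← R3 − 19/142·R4.
R5 reduces to 0 = 0, so the extra equation is consistent.
Reading off the reduced rows gives u = -2, v = -4, w = 6, s = -5.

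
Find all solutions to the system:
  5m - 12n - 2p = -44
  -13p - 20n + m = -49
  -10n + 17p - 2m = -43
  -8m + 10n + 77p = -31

Row-reduce the augmented matrix:
R1 ← R1 / (5).
R2 ← R2 − 1·R1.
R3 ← R3 + 2·R1.
R4 ← R4 + 8·R1.
R2 ← R2 / (-88/5).
R1 ← R1 + 12/5·R2.
R3 ← R3 + 74/5·R2.
R4 ← R4 + 46/5·R2.
R3 ← R3 / (1179/44).
R1 ← R1 − 29/22·R3.
R2 ← R2 − 63/88·R3.
R4 ← R4 − 3537/44·R3.
R4 reduces to 0 = 0, so the extra equation is consistent.
Reading off the reduced rows gives m = -2, n = 3, p = -1.

m = -2, n = 3, p = -1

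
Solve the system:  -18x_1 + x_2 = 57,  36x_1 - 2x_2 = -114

Row-reduce:
R1 ← R1 / (-18).
R2 ← R2 − 36·R1.
Rank is 1 with 2 unknowns, leaving x_2 free.

infinitely many solutions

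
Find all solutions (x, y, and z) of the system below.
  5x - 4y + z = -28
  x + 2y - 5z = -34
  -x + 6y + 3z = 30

x = -6, y = 1, z = 6

Row-reduce the augmented matrix:
R1 ← R1 / (5).
R2 ← R2 − 1·R1.
R3 ← R3 + 1·R1.
R2 ← R2 / (14/5).
R1 ← R1 + 4/5·R2.
R3 ← R3 − 26/5·R2.
R3 ← R3 / (90/7).
R1 ← R1 + 9/7·R3.
R2 ← R2 + 13/7·R3.
Reading off the reduced rows gives x = -6, y = 1, z = 6.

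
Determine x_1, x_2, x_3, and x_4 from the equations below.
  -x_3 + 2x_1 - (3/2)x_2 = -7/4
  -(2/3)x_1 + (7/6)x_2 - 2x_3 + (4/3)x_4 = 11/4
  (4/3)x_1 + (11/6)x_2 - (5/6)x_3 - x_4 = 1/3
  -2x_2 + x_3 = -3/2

Row-reduce the augmented matrix:
R1 ← R1 / (2).
R2 ← R2 + 2/3·R1.
R3 ← R3 − 4/3·R1.
R2 ← R2 / (2/3).
R1 ← R1 + 3/4·R2.
R3 ← R3 − 17/6·R2.
R4 ← R4 + 2·R2.
R3 ← R3 / (39/4).
R1 ← R1 + 25/8·R3.
R2 ← R2 + 7/2·R3.
R4 ← R4 + 6·R3.
R4 ← R4 / (-4/39).
R1 ← R1 + 149/234·R4.
R2 ← R2 + 46/117·R4.
R3 ← R3 + 80/117·R4.
Reading off the reduced rows gives x_1 = -5/2, x_2 = -1/2, x_3 = -5/2, x_4 = -5/2.

x_1 = -5/2, x_2 = -1/2, x_3 = -5/2, x_4 = -5/2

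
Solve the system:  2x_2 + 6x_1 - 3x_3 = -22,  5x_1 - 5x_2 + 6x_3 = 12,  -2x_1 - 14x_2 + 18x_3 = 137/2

Row-reduce:
R1 ← R1 / (6).
R2 ← R2 − 5·R1.
R3 ← R3 + 2·R1.
R2 ← R2 / (-20/3).
R1 ← R1 − 1/3·R2.
R3 ← R3 + 40/3·R2.
Row 3 reduces to 0 = 1/2, a contradiction. The system is inconsistent.

no solution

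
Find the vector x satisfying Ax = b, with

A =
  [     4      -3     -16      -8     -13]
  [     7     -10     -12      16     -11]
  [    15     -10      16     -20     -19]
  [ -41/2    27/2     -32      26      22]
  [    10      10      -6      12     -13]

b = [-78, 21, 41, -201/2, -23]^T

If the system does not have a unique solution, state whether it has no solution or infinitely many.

infinitely many solutions

Row-reduce:
R1 ← R1 / (4).
R2 ← R2 − 7·R1.
R3 ← R3 − 15·R1.
R4 ← R4 + 41/2·R1.
R5 ← R5 − 10·R1.
R2 ← R2 / (-19/4).
R1 ← R1 + 3/4·R2.
R3 ← R3 − 5/4·R2.
R4 ← R4 + 15/8·R2.
R5 ← R5 − 35/2·R2.
R3 ← R3 / (1524/19).
R1 ← R1 + 124/19·R3.
R2 ← R2 + 64/19·R3.
R4 ← R4 + 2286/19·R3.
R5 ← R5 − 1766/19·R3.
Swap R4 and R5.
R4 ← R4 / (46402/381).
R1 ← R1 + 2012/381·R4.
R2 ← R2 + 2120/381·R4.
R3 ← R3 − 85/381·R4.
Rank is 4 with 5 unknowns, leaving x_5 free.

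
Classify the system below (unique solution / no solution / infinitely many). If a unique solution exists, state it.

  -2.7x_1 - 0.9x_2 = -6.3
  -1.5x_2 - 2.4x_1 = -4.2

x_1 = 3, x_2 = -2

Row-reduce the augmented matrix:
R1 ← R1 / (-27/10).
R2 ← R2 + 12/5·R1.
R2 ← R2 / (-7/10).
R1 ← R1 − 1/3·R2.
Reading off the reduced rows gives x_1 = 3, x_2 = -2.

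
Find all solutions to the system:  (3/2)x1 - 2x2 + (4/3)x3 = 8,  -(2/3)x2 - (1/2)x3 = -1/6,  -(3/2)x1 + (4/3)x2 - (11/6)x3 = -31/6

no solution

Row-reduce:
R1 ← R1 / (3/2).
R3 ← R3 + 3/2·R1.
R2 ← R2 / (-2/3).
R1 ← R1 + 4/3·R2.
R3 ← R3 + 2/3·R2.
Row 3 reduces to 0 = 3, a contradiction. The system is inconsistent.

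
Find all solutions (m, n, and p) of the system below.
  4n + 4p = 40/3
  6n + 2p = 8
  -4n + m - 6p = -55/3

m = 1, n = 1/3, p = 3

Row-reduce the augmented matrix:
Swap R1 and R3.
R2 ← R2 / (6).
R1 ← R1 + 4·R2.
R3 ← R3 − 4·R2.
R3 ← R3 / (8/3).
R1 ← R1 + 14/3·R3.
R2 ← R2 − 1/3·R3.
Reading off the reduced rows gives m = 1, n = 1/3, p = 3.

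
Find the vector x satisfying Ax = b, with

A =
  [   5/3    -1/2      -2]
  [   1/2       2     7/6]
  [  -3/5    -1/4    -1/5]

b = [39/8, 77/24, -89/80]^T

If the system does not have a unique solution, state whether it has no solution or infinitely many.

Row-reduce the augmented matrix:
R1 ← R1 / (5/3).
R2 ← R2 − 1/2·R1.
R3 ← R3 + 3/5·R1.
R2 ← R2 / (43/20).
R1 ← R1 + 3/10·R2.
R3 ← R3 + 43/100·R2.
R3 ← R3 / (-17/30).
R1 ← R1 + 41/43·R3.
R2 ← R2 − 106/129·R3.
Reading off the reduced rows gives x_1 = 3/2, x_2 = 9/4, x_3 = -7/4.

x_1 = 3/2, x_2 = 9/4, x_3 = -7/4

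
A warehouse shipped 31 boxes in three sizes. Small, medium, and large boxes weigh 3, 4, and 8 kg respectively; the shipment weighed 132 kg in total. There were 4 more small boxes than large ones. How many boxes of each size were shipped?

small boxes: 8, medium boxes: 19, large boxes: 4

Let s = small boxes, m = medium boxes, l = large boxes.
  s + m + l = 31
  3s + 4m + 8l = 132
  s - l = 4
Row-reduce the augmented matrix:
R2 ← R2 − 3·R1.
R3 ← R3 − 1·R1.
R1 ← R1 − 1·R2.
R3 ← R3 + 1·R2.
R3 ← R3 / (3).
R1 ← R1 + 4·R3.
R2 ← R2 − 5·R3.
Reading off the reduced rows gives s = 8, m = 19, l = 4.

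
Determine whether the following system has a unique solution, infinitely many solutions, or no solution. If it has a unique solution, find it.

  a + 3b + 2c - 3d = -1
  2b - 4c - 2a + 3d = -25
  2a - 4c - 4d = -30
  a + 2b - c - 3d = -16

a = -1, b = -3, c = 6, d = 1

Row-reduce the augmented matrix:
R2 ← R2 + 2·R1.
R3 ← R3 − 2·R1.
R4 ← R4 − 1·R1.
R2 ← R2 / (8).
R1 ← R1 − 3·R2.
R3 ← R3 + 6·R2.
R4 ← R4 + 1·R2.
R3 ← R3 / (-8).
R1 ← R1 − 2·R3.
R4 ← R4 + 3·R3.
R4 ← R4 / (-9/32).
R1 ← R1 + 31/16·R4.
R2 ← R2 + 3/8·R4.
R3 ← R3 − 1/32·R4.
Reading off the reduced rows gives a = -1, b = -3, c = 6, d = 1.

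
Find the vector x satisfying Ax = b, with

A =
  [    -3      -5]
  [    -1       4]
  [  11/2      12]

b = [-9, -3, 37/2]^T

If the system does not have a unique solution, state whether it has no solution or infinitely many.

Row-reduce:
R1 ← R1 / (-3).
R2 ← R2 + 1·R1.
R3 ← R3 − 11/2·R1.
R2 ← R2 / (17/3).
R1 ← R1 − 5/3·R2.
R3 ← R3 − 17/6·R2.
Row 3 reduces to 0 = 2, a contradiction. The system is inconsistent.

no solution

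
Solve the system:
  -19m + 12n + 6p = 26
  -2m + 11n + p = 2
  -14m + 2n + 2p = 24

m = -2, n = 0, p = -2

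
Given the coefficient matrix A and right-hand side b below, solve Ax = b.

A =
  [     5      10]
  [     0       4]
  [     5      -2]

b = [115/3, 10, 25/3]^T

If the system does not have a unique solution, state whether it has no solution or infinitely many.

x_1 = 8/3, x_2 = 5/2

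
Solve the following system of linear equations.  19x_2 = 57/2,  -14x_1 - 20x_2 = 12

x_1 = -3, x_2 = 3/2

Row-reduce the augmented matrix:
Swap R1 and R2.
R1 ← R1 / (-14).
R2 ← R2 / (19).
R1 ← R1 − 10/7·R2.
Reading off the reduced rows gives x_1 = -3, x_2 = 3/2.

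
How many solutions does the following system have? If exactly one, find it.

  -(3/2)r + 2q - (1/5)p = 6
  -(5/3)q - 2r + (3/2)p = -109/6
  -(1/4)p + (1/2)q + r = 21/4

p = -5, q = 4, r = 2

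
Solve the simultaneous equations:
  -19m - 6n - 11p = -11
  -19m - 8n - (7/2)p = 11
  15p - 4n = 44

Row-reduce:
R1 ← R1 / (-19).
R2 ← R2 + 19·R1.
R2 ← R2 / (-2).
R1 ← R1 − 6/19·R2.
R3 ← R3 + 4·R2.
Rank is 2 with 3 unknowns, leaving p free.

infinitely many solutions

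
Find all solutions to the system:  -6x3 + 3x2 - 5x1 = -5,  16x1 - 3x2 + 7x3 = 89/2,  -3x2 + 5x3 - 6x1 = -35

Row-reduce:
R1 ← R1 / (-5).
R2 ← R2 − 16·R1.
R3 ← R3 + 6·R1.
R2 ← R2 / (33/5).
R1 ← R1 + 3/5·R2.
R3 ← R3 + 33/5·R2.
Row 3 reduces to 0 = -1/2, a contradiction. The system is inconsistent.

no solution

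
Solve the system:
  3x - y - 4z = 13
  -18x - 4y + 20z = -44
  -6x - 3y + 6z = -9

Row-reduce:
R1 ← R1 / (3).
R2 ← R2 + 18·R1.
R3 ← R3 + 6·R1.
R2 ← R2 / (-10).
R1 ← R1 + 1/3·R2.
R3 ← R3 + 5·R2.
Rank is 2 with 3 unknowns, leaving z free.

infinitely many solutions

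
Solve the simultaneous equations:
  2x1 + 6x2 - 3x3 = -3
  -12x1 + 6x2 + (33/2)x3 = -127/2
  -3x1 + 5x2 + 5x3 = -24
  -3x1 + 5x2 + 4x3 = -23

no solution

Row-reduce:
R1 ← R1 / (2).
R2 ← R2 + 12·R1.
R3 ← R3 + 3·R1.
R4 ← R4 + 3·R1.
R2 ← R2 / (42).
R1 ← R1 − 3·R2.
R3 ← R3 − 14·R2.
R4 ← R4 − 14·R2.
R1 ← R1 + 39/28·R3.
R2 ← R2 + 1/28·R3.
Row 4 reduces to 0 = -1/3, a contradiction. The system is inconsistent.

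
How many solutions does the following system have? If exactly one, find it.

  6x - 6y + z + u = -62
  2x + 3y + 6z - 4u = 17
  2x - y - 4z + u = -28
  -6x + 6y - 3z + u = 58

x = -6, y = 5, z = 3, u = 1

Row-reduce the augmented matrix:
R1 ← R1 / (6).
R2 ← R2 − 2·R1.
R3 ← R3 − 2·R1.
R4 ← R4 + 6·R1.
R2 ← R2 / (5).
R1 ← R1 + 1·R2.
R3 ← R3 − 1·R2.
R3 ← R3 / (-82/15).
R1 ← R1 − 13/10·R3.
R2 ← R2 − 17/15·R3.
R4 ← R4 + 2·R3.
R4 ← R4 / (59/41).
R1 ← R1 + 55/164·R4.
R2 ← R2 + 45/82·R4.
R3 ← R3 + 23/82·R4.
Reading off the reduced rows gives x = -6, y = 5, z = 3, u = 1.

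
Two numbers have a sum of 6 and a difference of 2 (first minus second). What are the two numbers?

Let x = first number, y = second number.
  x + y = 6
  x - y = 2
Row-reduce the augmented matrix:
R2 ← R2 − 1·R1.
R2 ← R2 / (-2).
R1 ← R1 − 1·R2.
Reading off the reduced rows gives x = 4, y = 2.

first number: 4, second number: 2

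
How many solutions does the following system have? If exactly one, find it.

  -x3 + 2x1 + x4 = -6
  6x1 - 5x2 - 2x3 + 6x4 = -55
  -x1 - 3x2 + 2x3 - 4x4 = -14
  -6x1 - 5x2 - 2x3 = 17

Row-reduce the augmented matrix:
R1 ← R1 / (2).
R2 ← R2 − 6·R1.
R3 ← R3 + 1·R1.
R4 ← R4 + 6·R1.
R2 ← R2 / (-5).
R3 ← R3 + 3·R2.
R4 ← R4 + 5·R2.
R3 ← R3 / (9/10).
R1 ← R1 + 1/2·R3.
R2 ← R2 + 1/5·R3.
R4 ← R4 + 6·R3.
R4 ← R4 / (-106/3).
R1 ← R1 + 22/9·R4.
R2 ← R2 + 16/9·R4.
R3 ← R3 + 53/9·R4.
Reading off the reduced rows gives x1 = -5, x2 = 5, x3 = -6, x4 = -2.

x1 = -5, x2 = 5, x3 = -6, x4 = -2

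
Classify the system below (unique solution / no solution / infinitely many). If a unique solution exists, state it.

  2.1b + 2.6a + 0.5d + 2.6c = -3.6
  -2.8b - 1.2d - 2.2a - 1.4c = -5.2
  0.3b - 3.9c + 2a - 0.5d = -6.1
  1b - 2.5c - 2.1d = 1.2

a = -5, b = 5, c = -1, d = 3

Row-reduce the augmented matrix:
R1 ← R1 / (13/5).
R2 ← R2 + 11/5·R1.
R3 ← R3 − 2·R1.
R2 ← R2 / (-133/130).
R1 ← R1 − 21/26·R2.
R3 ← R3 + 171/130·R2.
R4 ← R4 − 1·R2.
R3 ← R3 / (-97/14).
R1 ← R1 − 31/19·R3.
R2 ← R2 + 104/133·R3.
R4 ← R4 + 457/266·R3.
R4 ← R4 / (-53221/18430).
R1 ← R1 + 3632/9215·R4.
R2 ← R2 − 6879/9215·R4.
R3 ← R3 + 8/485·R4.
Reading off the reduced rows gives a = -5, b = 5, c = -1, d = 3.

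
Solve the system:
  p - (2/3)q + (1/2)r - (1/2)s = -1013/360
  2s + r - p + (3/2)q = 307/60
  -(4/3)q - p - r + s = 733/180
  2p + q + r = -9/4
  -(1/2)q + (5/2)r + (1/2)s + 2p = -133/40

p = -2/3, q = 1/3, r = -5/4, s = 13/5

Row-reduce the augmented matrix:
R2 ← R2 + 1·R1.
R3 ← R3 + 1·R1.
R4 ← R4 − 2·R1.
R5 ← R5 − 2·R1.
R2 ← R2 / (5/6).
R1 ← R1 + 2/3·R2.
R3 ← R3 + 2·R2.
R4 ← R4 − 7/3·R2.
R5 ← R5 − 5/6·R2.
R3 ← R3 / (31/10).
R1 ← R1 − 17/10·R3.
R2 ← R2 − 9/5·R3.
R4 ← R4 + 21/5·R3.
R4 ← R4 / (73/31).
R1 ← R1 + 48/31·R4.
R2 ← R2 + 18/31·R4.
R3 ← R3 − 41/31·R4.
R5 reduces to 0 = 0, so the extra equation is consistent.
Reading off the reduced rows gives p = -2/3, q = 1/3, r = -5/4, s = 13/5.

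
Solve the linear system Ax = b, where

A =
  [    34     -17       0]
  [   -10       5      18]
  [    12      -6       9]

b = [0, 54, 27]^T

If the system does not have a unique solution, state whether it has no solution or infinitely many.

infinitely many solutions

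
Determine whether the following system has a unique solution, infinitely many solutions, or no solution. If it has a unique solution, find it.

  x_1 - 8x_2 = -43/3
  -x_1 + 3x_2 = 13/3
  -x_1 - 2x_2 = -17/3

x_1 = 5/3, x_2 = 2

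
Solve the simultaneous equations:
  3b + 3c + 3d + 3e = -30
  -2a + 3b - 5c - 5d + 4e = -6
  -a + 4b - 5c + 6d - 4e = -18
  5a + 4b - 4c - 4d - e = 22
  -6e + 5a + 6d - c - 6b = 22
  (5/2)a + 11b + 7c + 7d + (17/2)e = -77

no solution

Row-reduce:
Swap R1 and R2.
R1 ← R1 / (-2).
R3 ← R3 + 1·R1.
R4 ← R4 − 5·R1.
R5 ← R5 − 5·R1.
R6 ← R6 − 5/2·R1.
R2 ← R2 / (3).
R1 ← R1 + 3/2·R2.
R3 ← R3 − 5/2·R2.
R4 ← R4 − 23/2·R2.
R5 ← R5 − 3/2·R2.
R6 ← R6 − 59/4·R2.
R3 ← R3 / (-5).
R1 ← R1 − 4·R3.
R2 ← R2 − 1·R3.
R4 ← R4 + 28·R3.
R5 ← R5 + 15·R3.
R6 ← R6 + 14·R3.
R4 ← R4 / (-308/5).
R1 ← R1 − 44/5·R4.
R2 ← R2 − 11/5·R4.
R3 ← R3 + 6/5·R4.
R5 ← R5 + 26·R4.
R6 ← R6 + 154/5·R4.
R5 ← R5 / (251/28).
R1 ← R1 + 6/7·R5.
R2 ← R2 − 51/56·R5.
R3 ← R3 − 23/28·R5.
R4 ← R4 + 41/56·R5.
Row 6 reduces to 0 = 2, a contradiction. The system is inconsistent.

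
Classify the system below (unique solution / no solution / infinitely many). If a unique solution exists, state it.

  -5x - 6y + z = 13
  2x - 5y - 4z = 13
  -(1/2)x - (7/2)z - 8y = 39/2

Row-reduce:
R1 ← R1 / (-5).
R2 ← R2 − 2·R1.
R3 ← R3 + 1/2·R1.
R2 ← R2 / (-37/5).
R1 ← R1 − 6/5·R2.
R3 ← R3 + 37/5·R2.
Rank is 2 with 3 unknowns, leaving z free.

infinitely many solutions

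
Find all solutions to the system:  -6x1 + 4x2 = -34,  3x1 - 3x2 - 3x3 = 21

infinitely many solutions

Row-reduce:
R1 ← R1 / (-6).
R2 ← R2 − 3·R1.
R2 ← R2 / (-1).
R1 ← R1 + 2/3·R2.
Rank is 2 with 3 unknowns, leaving x3 free.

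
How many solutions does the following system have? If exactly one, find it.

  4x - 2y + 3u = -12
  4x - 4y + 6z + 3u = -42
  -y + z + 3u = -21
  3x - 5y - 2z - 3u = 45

x = 0, y = -3, z = -6, u = -6

Row-reduce the augmented matrix:
R1 ← R1 / (4).
R2 ← R2 − 4·R1.
R4 ← R4 − 3·R1.
R2 ← R2 / (-2).
R1 ← R1 + 1/2·R2.
R3 ← R3 + 1·R2.
R4 ← R4 + 7/2·R2.
R3 ← R3 / (-2).
R1 ← R1 + 3/2·R3.
R2 ← R2 + 3·R3.
R4 ← R4 + 25/2·R3.
R4 ← R4 / (-24).
R1 ← R1 + 3/2·R4.
R2 ← R2 + 9/2·R4.
R3 ← R3 + 3/2·R4.
Reading off the reduced rows gives x = 0, y = -3, z = -6, u = -6.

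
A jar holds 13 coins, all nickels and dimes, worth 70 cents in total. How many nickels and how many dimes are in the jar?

Let n = nickels, d = dimes.
  n + d = 13
  5n + 10d = 70
From equation 1: n = 13 − d.
Substitute into equation 2 and solve: d = 1.
Then n = 12.

nickels: 12, dimes: 1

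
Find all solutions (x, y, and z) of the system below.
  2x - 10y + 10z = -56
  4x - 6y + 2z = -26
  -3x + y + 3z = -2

infinitely many solutions

Row-reduce:
R1 ← R1 / (2).
R2 ← R2 − 4·R1.
R3 ← R3 + 3·R1.
R2 ← R2 / (14).
R1 ← R1 + 5·R2.
R3 ← R3 + 14·R2.
Rank is 2 with 3 unknowns, leaving z free.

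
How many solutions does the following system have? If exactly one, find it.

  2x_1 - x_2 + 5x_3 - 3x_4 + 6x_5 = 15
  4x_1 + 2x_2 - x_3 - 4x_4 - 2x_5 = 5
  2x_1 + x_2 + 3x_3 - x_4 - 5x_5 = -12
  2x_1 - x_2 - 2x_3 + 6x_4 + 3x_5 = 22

Row-reduce:
R1 ← R1 / (2).
R2 ← R2 − 4·R1.
R3 ← R3 − 2·R1.
R4 ← R4 − 2·R1.
R2 ← R2 / (4).
R1 ← R1 + 1/2·R2.
R3 ← R3 − 2·R2.
R3 ← R3 / (7/2).
R1 ← R1 − 9/8·R3.
R2 ← R2 + 11/4·R3.
R4 ← R4 + 7·R3.
R4 ← R4 / (11).
R1 ← R1 + 11/7·R4.
R2 ← R2 − 9/7·R4.
R3 ← R3 − 2/7·R4.
Rank is 4 with 5 unknowns, leaving x_5 free.

infinitely many solutions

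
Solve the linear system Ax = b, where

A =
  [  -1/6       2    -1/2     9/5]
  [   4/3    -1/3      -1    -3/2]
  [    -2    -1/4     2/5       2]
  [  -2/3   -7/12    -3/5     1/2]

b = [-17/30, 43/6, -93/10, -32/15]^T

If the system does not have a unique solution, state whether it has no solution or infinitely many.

Row-reduce:
R1 ← R1 / (-1/6).
R2 ← R2 − 4/3·R1.
R3 ← R3 + 2·R1.
R4 ← R4 + 2/3·R1.
R2 ← R2 / (47/3).
R1 ← R1 + 12·R2.
R3 ← R3 + 97/4·R2.
R4 ← R4 + 103/12·R2.
R3 ← R3 / (-1259/940).
R1 ← R1 + 39/47·R3.
R2 ← R2 + 15/47·R3.
R4 ← R4 + 1259/940·R3.
Rank is 3 with 4 unknowns, leaving x_4 free.

infinitely many solutions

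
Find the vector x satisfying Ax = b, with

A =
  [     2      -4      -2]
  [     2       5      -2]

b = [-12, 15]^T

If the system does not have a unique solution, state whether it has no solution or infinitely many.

Row-reduce:
R1 ← R1 / (2).
R2 ← R2 − 2·R1.
R2 ← R2 / (9).
R1 ← R1 + 2·R2.
Rank is 2 with 3 unknowns, leaving x_3 free.

infinitely many solutions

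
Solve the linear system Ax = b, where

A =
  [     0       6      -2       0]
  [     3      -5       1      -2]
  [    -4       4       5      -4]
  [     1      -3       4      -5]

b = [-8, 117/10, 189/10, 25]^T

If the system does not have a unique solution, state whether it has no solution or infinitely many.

x_1 = 1/2, x_2 = -1/2, x_3 = 5/2, x_4 = -13/5

Row-reduce the augmented matrix:
Swap R1 and R2.
R1 ← R1 / (3).
R3 ← R3 + 4·R1.
R4 ← R4 − 1·R1.
R2 ← R2 / (6).
R1 ← R1 + 5/3·R2.
R3 ← R3 + 8/3·R2.
R4 ← R4 + 4/3·R2.
R3 ← R3 / (49/9).
R1 ← R1 + 2/9·R3.
R2 ← R2 + 1/3·R3.
R4 ← R4 − 29/9·R3.
R4 ← R4 / (-19/49).
R1 ← R1 + 46/49·R4.
R2 ← R2 + 20/49·R4.
R3 ← R3 + 60/49·R4.
Reading off the reduced rows gives x_1 = 1/2, x_2 = -1/2, x_3 = 5/2, x_4 = -13/5.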